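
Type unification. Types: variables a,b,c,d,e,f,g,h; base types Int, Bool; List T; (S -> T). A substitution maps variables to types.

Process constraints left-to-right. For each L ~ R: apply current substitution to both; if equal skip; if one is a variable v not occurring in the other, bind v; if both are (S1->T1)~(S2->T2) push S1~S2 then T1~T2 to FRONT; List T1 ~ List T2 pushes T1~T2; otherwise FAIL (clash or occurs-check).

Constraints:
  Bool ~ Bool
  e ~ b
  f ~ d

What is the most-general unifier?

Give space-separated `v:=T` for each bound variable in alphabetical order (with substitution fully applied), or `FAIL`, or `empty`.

step 1: unify Bool ~ Bool  [subst: {-} | 2 pending]
  -> identical, skip
step 2: unify e ~ b  [subst: {-} | 1 pending]
  bind e := b
step 3: unify f ~ d  [subst: {e:=b} | 0 pending]
  bind f := d

Answer: e:=b f:=d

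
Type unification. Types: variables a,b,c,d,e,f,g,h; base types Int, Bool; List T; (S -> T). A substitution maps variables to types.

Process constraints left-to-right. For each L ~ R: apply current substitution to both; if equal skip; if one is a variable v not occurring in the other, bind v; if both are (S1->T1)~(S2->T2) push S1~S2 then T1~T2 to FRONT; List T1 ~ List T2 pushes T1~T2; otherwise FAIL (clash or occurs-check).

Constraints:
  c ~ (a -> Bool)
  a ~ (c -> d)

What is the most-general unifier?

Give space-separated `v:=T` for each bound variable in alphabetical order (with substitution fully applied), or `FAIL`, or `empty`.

step 1: unify c ~ (a -> Bool)  [subst: {-} | 1 pending]
  bind c := (a -> Bool)
step 2: unify a ~ ((a -> Bool) -> d)  [subst: {c:=(a -> Bool)} | 0 pending]
  occurs-check fail: a in ((a -> Bool) -> d)

Answer: FAIL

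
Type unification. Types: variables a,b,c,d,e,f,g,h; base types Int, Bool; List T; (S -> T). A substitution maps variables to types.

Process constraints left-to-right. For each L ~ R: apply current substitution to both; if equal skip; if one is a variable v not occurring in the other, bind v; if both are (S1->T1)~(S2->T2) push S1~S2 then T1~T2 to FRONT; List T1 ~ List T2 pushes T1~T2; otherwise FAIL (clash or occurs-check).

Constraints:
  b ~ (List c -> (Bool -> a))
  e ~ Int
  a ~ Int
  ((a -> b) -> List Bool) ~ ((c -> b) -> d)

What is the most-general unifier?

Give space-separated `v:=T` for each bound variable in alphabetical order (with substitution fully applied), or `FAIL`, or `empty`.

Answer: a:=Int b:=(List Int -> (Bool -> Int)) c:=Int d:=List Bool e:=Int

Derivation:
step 1: unify b ~ (List c -> (Bool -> a))  [subst: {-} | 3 pending]
  bind b := (List c -> (Bool -> a))
step 2: unify e ~ Int  [subst: {b:=(List c -> (Bool -> a))} | 2 pending]
  bind e := Int
step 3: unify a ~ Int  [subst: {b:=(List c -> (Bool -> a)), e:=Int} | 1 pending]
  bind a := Int
step 4: unify ((Int -> (List c -> (Bool -> Int))) -> List Bool) ~ ((c -> (List c -> (Bool -> Int))) -> d)  [subst: {b:=(List c -> (Bool -> a)), e:=Int, a:=Int} | 0 pending]
  -> decompose arrow: push (Int -> (List c -> (Bool -> Int)))~(c -> (List c -> (Bool -> Int))), List Bool~d
step 5: unify (Int -> (List c -> (Bool -> Int))) ~ (c -> (List c -> (Bool -> Int)))  [subst: {b:=(List c -> (Bool -> a)), e:=Int, a:=Int} | 1 pending]
  -> decompose arrow: push Int~c, (List c -> (Bool -> Int))~(List c -> (Bool -> Int))
step 6: unify Int ~ c  [subst: {b:=(List c -> (Bool -> a)), e:=Int, a:=Int} | 2 pending]
  bind c := Int
step 7: unify (List Int -> (Bool -> Int)) ~ (List Int -> (Bool -> Int))  [subst: {b:=(List c -> (Bool -> a)), e:=Int, a:=Int, c:=Int} | 1 pending]
  -> identical, skip
step 8: unify List Bool ~ d  [subst: {b:=(List c -> (Bool -> a)), e:=Int, a:=Int, c:=Int} | 0 pending]
  bind d := List Bool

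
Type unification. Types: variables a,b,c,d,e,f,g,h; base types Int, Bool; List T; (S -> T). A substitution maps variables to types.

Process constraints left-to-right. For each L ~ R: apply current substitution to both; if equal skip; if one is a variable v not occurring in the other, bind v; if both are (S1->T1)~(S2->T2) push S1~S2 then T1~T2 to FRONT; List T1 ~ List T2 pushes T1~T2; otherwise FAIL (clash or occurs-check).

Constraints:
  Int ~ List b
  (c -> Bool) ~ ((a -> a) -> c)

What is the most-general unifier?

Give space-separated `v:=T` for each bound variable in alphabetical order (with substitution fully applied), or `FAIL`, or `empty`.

step 1: unify Int ~ List b  [subst: {-} | 1 pending]
  clash: Int vs List b

Answer: FAIL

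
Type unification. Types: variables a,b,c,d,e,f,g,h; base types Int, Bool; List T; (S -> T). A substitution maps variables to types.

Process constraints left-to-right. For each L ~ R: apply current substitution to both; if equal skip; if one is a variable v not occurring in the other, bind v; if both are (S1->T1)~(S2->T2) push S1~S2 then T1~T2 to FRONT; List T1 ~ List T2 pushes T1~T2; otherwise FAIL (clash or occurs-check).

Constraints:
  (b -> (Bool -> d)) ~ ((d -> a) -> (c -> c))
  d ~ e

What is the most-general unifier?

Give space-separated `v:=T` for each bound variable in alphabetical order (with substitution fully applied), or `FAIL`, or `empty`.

Answer: b:=(Bool -> a) c:=Bool d:=Bool e:=Bool

Derivation:
step 1: unify (b -> (Bool -> d)) ~ ((d -> a) -> (c -> c))  [subst: {-} | 1 pending]
  -> decompose arrow: push b~(d -> a), (Bool -> d)~(c -> c)
step 2: unify b ~ (d -> a)  [subst: {-} | 2 pending]
  bind b := (d -> a)
step 3: unify (Bool -> d) ~ (c -> c)  [subst: {b:=(d -> a)} | 1 pending]
  -> decompose arrow: push Bool~c, d~c
step 4: unify Bool ~ c  [subst: {b:=(d -> a)} | 2 pending]
  bind c := Bool
step 5: unify d ~ Bool  [subst: {b:=(d -> a), c:=Bool} | 1 pending]
  bind d := Bool
step 6: unify Bool ~ e  [subst: {b:=(d -> a), c:=Bool, d:=Bool} | 0 pending]
  bind e := Bool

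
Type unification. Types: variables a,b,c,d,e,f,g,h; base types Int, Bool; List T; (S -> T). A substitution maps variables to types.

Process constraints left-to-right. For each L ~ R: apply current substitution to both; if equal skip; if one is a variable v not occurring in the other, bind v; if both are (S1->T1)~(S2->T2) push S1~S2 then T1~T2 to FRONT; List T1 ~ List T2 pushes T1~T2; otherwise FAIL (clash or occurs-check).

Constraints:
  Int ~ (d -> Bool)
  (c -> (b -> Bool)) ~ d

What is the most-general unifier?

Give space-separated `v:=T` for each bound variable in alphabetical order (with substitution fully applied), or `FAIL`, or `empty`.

Answer: FAIL

Derivation:
step 1: unify Int ~ (d -> Bool)  [subst: {-} | 1 pending]
  clash: Int vs (d -> Bool)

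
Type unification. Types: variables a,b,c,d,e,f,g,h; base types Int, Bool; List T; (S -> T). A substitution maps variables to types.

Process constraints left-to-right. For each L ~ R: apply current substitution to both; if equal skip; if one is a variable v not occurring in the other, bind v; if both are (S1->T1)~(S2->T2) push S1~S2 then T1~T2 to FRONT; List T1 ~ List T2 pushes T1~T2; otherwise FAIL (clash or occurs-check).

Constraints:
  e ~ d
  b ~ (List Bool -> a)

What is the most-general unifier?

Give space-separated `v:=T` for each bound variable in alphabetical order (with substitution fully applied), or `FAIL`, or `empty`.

step 1: unify e ~ d  [subst: {-} | 1 pending]
  bind e := d
step 2: unify b ~ (List Bool -> a)  [subst: {e:=d} | 0 pending]
  bind b := (List Bool -> a)

Answer: b:=(List Bool -> a) e:=d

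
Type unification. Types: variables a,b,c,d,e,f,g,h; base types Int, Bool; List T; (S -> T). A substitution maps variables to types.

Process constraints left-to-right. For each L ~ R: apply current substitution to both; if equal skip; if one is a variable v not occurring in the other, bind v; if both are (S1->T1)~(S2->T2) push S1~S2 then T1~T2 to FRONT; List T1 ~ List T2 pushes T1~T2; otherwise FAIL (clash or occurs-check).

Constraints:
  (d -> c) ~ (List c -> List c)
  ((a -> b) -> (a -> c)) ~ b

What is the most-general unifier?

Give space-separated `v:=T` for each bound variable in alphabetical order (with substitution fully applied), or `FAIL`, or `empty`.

step 1: unify (d -> c) ~ (List c -> List c)  [subst: {-} | 1 pending]
  -> decompose arrow: push d~List c, c~List c
step 2: unify d ~ List c  [subst: {-} | 2 pending]
  bind d := List c
step 3: unify c ~ List c  [subst: {d:=List c} | 1 pending]
  occurs-check fail: c in List c

Answer: FAIL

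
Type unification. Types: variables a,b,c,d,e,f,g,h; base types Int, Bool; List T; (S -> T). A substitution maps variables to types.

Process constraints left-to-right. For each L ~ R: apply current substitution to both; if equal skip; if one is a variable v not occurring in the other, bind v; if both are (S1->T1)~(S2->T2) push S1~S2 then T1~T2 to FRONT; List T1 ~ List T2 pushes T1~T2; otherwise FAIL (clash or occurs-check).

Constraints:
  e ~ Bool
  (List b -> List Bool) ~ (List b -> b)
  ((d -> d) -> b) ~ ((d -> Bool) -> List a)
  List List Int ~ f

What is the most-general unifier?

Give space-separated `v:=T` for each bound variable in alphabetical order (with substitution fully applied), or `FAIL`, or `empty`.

step 1: unify e ~ Bool  [subst: {-} | 3 pending]
  bind e := Bool
step 2: unify (List b -> List Bool) ~ (List b -> b)  [subst: {e:=Bool} | 2 pending]
  -> decompose arrow: push List b~List b, List Bool~b
step 3: unify List b ~ List b  [subst: {e:=Bool} | 3 pending]
  -> identical, skip
step 4: unify List Bool ~ b  [subst: {e:=Bool} | 2 pending]
  bind b := List Bool
step 5: unify ((d -> d) -> List Bool) ~ ((d -> Bool) -> List a)  [subst: {e:=Bool, b:=List Bool} | 1 pending]
  -> decompose arrow: push (d -> d)~(d -> Bool), List Bool~List a
step 6: unify (d -> d) ~ (d -> Bool)  [subst: {e:=Bool, b:=List Bool} | 2 pending]
  -> decompose arrow: push d~d, d~Bool
step 7: unify d ~ d  [subst: {e:=Bool, b:=List Bool} | 3 pending]
  -> identical, skip
step 8: unify d ~ Bool  [subst: {e:=Bool, b:=List Bool} | 2 pending]
  bind d := Bool
step 9: unify List Bool ~ List a  [subst: {e:=Bool, b:=List Bool, d:=Bool} | 1 pending]
  -> decompose List: push Bool~a
step 10: unify Bool ~ a  [subst: {e:=Bool, b:=List Bool, d:=Bool} | 1 pending]
  bind a := Bool
step 11: unify List List Int ~ f  [subst: {e:=Bool, b:=List Bool, d:=Bool, a:=Bool} | 0 pending]
  bind f := List List Int

Answer: a:=Bool b:=List Bool d:=Bool e:=Bool f:=List List Int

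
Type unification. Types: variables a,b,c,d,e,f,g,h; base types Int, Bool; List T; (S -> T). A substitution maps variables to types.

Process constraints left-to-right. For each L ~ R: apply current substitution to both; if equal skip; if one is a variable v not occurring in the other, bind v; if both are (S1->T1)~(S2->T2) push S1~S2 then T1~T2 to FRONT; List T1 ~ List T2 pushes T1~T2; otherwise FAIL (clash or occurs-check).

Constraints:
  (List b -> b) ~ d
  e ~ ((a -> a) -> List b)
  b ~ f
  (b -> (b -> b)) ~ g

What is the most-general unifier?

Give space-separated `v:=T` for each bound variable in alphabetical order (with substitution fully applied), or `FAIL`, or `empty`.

step 1: unify (List b -> b) ~ d  [subst: {-} | 3 pending]
  bind d := (List b -> b)
step 2: unify e ~ ((a -> a) -> List b)  [subst: {d:=(List b -> b)} | 2 pending]
  bind e := ((a -> a) -> List b)
step 3: unify b ~ f  [subst: {d:=(List b -> b), e:=((a -> a) -> List b)} | 1 pending]
  bind b := f
step 4: unify (f -> (f -> f)) ~ g  [subst: {d:=(List b -> b), e:=((a -> a) -> List b), b:=f} | 0 pending]
  bind g := (f -> (f -> f))

Answer: b:=f d:=(List f -> f) e:=((a -> a) -> List f) g:=(f -> (f -> f))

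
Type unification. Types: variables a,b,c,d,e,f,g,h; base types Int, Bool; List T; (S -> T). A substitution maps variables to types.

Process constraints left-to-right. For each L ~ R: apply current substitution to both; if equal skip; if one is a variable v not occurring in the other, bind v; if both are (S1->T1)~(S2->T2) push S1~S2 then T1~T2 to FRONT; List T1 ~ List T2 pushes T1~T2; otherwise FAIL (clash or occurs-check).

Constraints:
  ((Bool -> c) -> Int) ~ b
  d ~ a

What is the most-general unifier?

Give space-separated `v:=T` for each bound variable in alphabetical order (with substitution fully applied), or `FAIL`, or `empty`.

step 1: unify ((Bool -> c) -> Int) ~ b  [subst: {-} | 1 pending]
  bind b := ((Bool -> c) -> Int)
step 2: unify d ~ a  [subst: {b:=((Bool -> c) -> Int)} | 0 pending]
  bind d := a

Answer: b:=((Bool -> c) -> Int) d:=a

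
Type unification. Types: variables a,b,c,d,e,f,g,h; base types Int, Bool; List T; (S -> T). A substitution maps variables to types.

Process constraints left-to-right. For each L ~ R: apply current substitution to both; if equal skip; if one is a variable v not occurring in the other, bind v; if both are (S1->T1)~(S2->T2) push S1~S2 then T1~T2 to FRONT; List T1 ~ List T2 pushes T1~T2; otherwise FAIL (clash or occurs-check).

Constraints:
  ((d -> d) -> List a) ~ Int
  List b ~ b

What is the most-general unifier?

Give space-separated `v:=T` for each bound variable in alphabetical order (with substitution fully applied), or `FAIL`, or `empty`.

Answer: FAIL

Derivation:
step 1: unify ((d -> d) -> List a) ~ Int  [subst: {-} | 1 pending]
  clash: ((d -> d) -> List a) vs Int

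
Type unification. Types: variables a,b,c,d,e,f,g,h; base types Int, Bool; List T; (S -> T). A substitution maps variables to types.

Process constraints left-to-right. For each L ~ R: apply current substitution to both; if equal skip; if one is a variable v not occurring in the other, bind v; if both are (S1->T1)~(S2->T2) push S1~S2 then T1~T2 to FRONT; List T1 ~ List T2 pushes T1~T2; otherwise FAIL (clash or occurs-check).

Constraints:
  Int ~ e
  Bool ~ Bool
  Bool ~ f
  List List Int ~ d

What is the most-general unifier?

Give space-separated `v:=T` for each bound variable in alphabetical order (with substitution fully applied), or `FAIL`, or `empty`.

step 1: unify Int ~ e  [subst: {-} | 3 pending]
  bind e := Int
step 2: unify Bool ~ Bool  [subst: {e:=Int} | 2 pending]
  -> identical, skip
step 3: unify Bool ~ f  [subst: {e:=Int} | 1 pending]
  bind f := Bool
step 4: unify List List Int ~ d  [subst: {e:=Int, f:=Bool} | 0 pending]
  bind d := List List Int

Answer: d:=List List Int e:=Int f:=Bool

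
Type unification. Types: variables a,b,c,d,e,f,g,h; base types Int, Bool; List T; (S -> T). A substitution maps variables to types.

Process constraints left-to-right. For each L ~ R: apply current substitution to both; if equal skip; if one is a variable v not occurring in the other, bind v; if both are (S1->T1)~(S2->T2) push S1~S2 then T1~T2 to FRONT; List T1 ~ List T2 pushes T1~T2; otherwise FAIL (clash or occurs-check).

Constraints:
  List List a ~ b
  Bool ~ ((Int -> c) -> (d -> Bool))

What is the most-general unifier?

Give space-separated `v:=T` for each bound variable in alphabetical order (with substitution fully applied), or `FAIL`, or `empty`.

step 1: unify List List a ~ b  [subst: {-} | 1 pending]
  bind b := List List a
step 2: unify Bool ~ ((Int -> c) -> (d -> Bool))  [subst: {b:=List List a} | 0 pending]
  clash: Bool vs ((Int -> c) -> (d -> Bool))

Answer: FAIL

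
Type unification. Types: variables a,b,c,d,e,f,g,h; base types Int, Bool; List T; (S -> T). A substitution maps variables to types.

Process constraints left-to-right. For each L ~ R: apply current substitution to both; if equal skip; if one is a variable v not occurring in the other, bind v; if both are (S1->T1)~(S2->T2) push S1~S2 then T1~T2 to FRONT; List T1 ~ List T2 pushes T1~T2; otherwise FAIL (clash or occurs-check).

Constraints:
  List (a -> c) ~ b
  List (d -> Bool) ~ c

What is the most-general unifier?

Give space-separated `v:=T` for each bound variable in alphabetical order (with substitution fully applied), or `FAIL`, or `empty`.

Answer: b:=List (a -> List (d -> Bool)) c:=List (d -> Bool)

Derivation:
step 1: unify List (a -> c) ~ b  [subst: {-} | 1 pending]
  bind b := List (a -> c)
step 2: unify List (d -> Bool) ~ c  [subst: {b:=List (a -> c)} | 0 pending]
  bind c := List (d -> Bool)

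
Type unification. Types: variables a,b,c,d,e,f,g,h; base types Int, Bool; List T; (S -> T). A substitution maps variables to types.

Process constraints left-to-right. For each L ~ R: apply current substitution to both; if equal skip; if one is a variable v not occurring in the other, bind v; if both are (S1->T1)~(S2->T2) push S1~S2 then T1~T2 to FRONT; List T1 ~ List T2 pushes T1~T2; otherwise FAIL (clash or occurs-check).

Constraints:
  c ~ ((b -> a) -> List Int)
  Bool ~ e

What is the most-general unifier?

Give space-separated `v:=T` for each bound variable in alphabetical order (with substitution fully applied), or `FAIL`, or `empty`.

Answer: c:=((b -> a) -> List Int) e:=Bool

Derivation:
step 1: unify c ~ ((b -> a) -> List Int)  [subst: {-} | 1 pending]
  bind c := ((b -> a) -> List Int)
step 2: unify Bool ~ e  [subst: {c:=((b -> a) -> List Int)} | 0 pending]
  bind e := Bool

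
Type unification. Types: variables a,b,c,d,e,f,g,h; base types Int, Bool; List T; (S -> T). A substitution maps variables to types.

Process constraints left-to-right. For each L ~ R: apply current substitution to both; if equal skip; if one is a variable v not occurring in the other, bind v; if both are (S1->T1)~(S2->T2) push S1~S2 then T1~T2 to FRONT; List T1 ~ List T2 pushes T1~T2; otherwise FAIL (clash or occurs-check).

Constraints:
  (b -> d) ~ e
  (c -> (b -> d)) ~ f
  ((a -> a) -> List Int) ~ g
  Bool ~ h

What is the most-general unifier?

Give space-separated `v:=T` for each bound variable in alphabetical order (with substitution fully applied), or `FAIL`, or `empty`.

step 1: unify (b -> d) ~ e  [subst: {-} | 3 pending]
  bind e := (b -> d)
step 2: unify (c -> (b -> d)) ~ f  [subst: {e:=(b -> d)} | 2 pending]
  bind f := (c -> (b -> d))
step 3: unify ((a -> a) -> List Int) ~ g  [subst: {e:=(b -> d), f:=(c -> (b -> d))} | 1 pending]
  bind g := ((a -> a) -> List Int)
step 4: unify Bool ~ h  [subst: {e:=(b -> d), f:=(c -> (b -> d)), g:=((a -> a) -> List Int)} | 0 pending]
  bind h := Bool

Answer: e:=(b -> d) f:=(c -> (b -> d)) g:=((a -> a) -> List Int) h:=Bool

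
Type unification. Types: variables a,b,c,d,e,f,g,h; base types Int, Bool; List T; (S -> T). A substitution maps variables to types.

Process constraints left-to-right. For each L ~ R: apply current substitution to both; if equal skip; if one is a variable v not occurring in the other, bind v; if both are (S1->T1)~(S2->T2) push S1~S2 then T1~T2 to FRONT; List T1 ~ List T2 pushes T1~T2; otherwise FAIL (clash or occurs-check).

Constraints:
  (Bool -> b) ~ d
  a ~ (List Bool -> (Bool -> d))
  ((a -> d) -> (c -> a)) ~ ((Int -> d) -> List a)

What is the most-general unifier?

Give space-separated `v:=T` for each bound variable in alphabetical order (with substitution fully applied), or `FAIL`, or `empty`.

step 1: unify (Bool -> b) ~ d  [subst: {-} | 2 pending]
  bind d := (Bool -> b)
step 2: unify a ~ (List Bool -> (Bool -> (Bool -> b)))  [subst: {d:=(Bool -> b)} | 1 pending]
  bind a := (List Bool -> (Bool -> (Bool -> b)))
step 3: unify (((List Bool -> (Bool -> (Bool -> b))) -> (Bool -> b)) -> (c -> (List Bool -> (Bool -> (Bool -> b))))) ~ ((Int -> (Bool -> b)) -> List (List Bool -> (Bool -> (Bool -> b))))  [subst: {d:=(Bool -> b), a:=(List Bool -> (Bool -> (Bool -> b)))} | 0 pending]
  -> decompose arrow: push ((List Bool -> (Bool -> (Bool -> b))) -> (Bool -> b))~(Int -> (Bool -> b)), (c -> (List Bool -> (Bool -> (Bool -> b))))~List (List Bool -> (Bool -> (Bool -> b)))
step 4: unify ((List Bool -> (Bool -> (Bool -> b))) -> (Bool -> b)) ~ (Int -> (Bool -> b))  [subst: {d:=(Bool -> b), a:=(List Bool -> (Bool -> (Bool -> b)))} | 1 pending]
  -> decompose arrow: push (List Bool -> (Bool -> (Bool -> b)))~Int, (Bool -> b)~(Bool -> b)
step 5: unify (List Bool -> (Bool -> (Bool -> b))) ~ Int  [subst: {d:=(Bool -> b), a:=(List Bool -> (Bool -> (Bool -> b)))} | 2 pending]
  clash: (List Bool -> (Bool -> (Bool -> b))) vs Int

Answer: FAIL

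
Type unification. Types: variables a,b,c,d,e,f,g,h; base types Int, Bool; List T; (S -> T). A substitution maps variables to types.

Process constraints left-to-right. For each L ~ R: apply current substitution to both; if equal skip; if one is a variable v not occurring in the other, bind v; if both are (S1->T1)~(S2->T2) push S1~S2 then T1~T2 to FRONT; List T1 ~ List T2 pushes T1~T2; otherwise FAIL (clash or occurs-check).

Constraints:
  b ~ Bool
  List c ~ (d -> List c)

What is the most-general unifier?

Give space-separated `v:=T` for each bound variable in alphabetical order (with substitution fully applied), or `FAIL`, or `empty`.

Answer: FAIL

Derivation:
step 1: unify b ~ Bool  [subst: {-} | 1 pending]
  bind b := Bool
step 2: unify List c ~ (d -> List c)  [subst: {b:=Bool} | 0 pending]
  clash: List c vs (d -> List c)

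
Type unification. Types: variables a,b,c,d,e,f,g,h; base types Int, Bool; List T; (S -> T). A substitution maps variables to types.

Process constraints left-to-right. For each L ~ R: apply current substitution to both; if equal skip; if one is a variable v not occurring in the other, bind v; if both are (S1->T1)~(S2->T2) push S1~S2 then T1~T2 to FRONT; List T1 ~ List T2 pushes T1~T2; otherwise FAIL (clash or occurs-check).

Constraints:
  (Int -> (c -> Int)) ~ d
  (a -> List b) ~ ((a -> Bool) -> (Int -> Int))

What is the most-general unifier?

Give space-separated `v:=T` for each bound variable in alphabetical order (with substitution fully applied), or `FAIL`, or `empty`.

step 1: unify (Int -> (c -> Int)) ~ d  [subst: {-} | 1 pending]
  bind d := (Int -> (c -> Int))
step 2: unify (a -> List b) ~ ((a -> Bool) -> (Int -> Int))  [subst: {d:=(Int -> (c -> Int))} | 0 pending]
  -> decompose arrow: push a~(a -> Bool), List b~(Int -> Int)
step 3: unify a ~ (a -> Bool)  [subst: {d:=(Int -> (c -> Int))} | 1 pending]
  occurs-check fail: a in (a -> Bool)

Answer: FAIL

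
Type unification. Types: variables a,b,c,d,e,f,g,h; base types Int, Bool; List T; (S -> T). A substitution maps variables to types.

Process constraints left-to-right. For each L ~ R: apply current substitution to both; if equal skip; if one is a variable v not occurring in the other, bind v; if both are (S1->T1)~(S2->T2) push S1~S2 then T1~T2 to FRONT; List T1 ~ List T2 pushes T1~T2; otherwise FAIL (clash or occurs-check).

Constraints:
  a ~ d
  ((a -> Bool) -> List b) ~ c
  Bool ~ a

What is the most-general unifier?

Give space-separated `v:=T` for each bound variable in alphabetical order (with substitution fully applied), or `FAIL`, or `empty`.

Answer: a:=Bool c:=((Bool -> Bool) -> List b) d:=Bool

Derivation:
step 1: unify a ~ d  [subst: {-} | 2 pending]
  bind a := d
step 2: unify ((d -> Bool) -> List b) ~ c  [subst: {a:=d} | 1 pending]
  bind c := ((d -> Bool) -> List b)
step 3: unify Bool ~ d  [subst: {a:=d, c:=((d -> Bool) -> List b)} | 0 pending]
  bind d := Bool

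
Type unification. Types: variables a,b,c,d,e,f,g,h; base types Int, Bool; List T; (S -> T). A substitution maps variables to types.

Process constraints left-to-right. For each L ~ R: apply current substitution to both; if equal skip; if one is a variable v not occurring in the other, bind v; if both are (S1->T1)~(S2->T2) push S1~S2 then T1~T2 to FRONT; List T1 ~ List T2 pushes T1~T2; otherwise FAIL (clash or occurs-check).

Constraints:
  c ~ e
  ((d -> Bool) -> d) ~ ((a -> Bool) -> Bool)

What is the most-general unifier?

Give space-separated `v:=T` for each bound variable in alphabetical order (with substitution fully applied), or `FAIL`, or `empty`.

Answer: a:=Bool c:=e d:=Bool

Derivation:
step 1: unify c ~ e  [subst: {-} | 1 pending]
  bind c := e
step 2: unify ((d -> Bool) -> d) ~ ((a -> Bool) -> Bool)  [subst: {c:=e} | 0 pending]
  -> decompose arrow: push (d -> Bool)~(a -> Bool), d~Bool
step 3: unify (d -> Bool) ~ (a -> Bool)  [subst: {c:=e} | 1 pending]
  -> decompose arrow: push d~a, Bool~Bool
step 4: unify d ~ a  [subst: {c:=e} | 2 pending]
  bind d := a
step 5: unify Bool ~ Bool  [subst: {c:=e, d:=a} | 1 pending]
  -> identical, skip
step 6: unify a ~ Bool  [subst: {c:=e, d:=a} | 0 pending]
  bind a := Bool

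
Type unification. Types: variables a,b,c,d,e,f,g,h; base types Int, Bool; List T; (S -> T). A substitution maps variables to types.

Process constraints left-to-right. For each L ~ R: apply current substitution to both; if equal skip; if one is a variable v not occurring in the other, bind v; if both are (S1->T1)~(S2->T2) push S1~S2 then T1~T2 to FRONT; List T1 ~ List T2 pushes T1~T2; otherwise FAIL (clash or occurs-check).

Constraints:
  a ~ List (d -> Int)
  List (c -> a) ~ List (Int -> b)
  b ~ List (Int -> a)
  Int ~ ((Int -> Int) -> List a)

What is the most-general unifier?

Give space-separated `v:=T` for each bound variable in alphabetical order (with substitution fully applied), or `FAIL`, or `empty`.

step 1: unify a ~ List (d -> Int)  [subst: {-} | 3 pending]
  bind a := List (d -> Int)
step 2: unify List (c -> List (d -> Int)) ~ List (Int -> b)  [subst: {a:=List (d -> Int)} | 2 pending]
  -> decompose List: push (c -> List (d -> Int))~(Int -> b)
step 3: unify (c -> List (d -> Int)) ~ (Int -> b)  [subst: {a:=List (d -> Int)} | 2 pending]
  -> decompose arrow: push c~Int, List (d -> Int)~b
step 4: unify c ~ Int  [subst: {a:=List (d -> Int)} | 3 pending]
  bind c := Int
step 5: unify List (d -> Int) ~ b  [subst: {a:=List (d -> Int), c:=Int} | 2 pending]
  bind b := List (d -> Int)
step 6: unify List (d -> Int) ~ List (Int -> List (d -> Int))  [subst: {a:=List (d -> Int), c:=Int, b:=List (d -> Int)} | 1 pending]
  -> decompose List: push (d -> Int)~(Int -> List (d -> Int))
step 7: unify (d -> Int) ~ (Int -> List (d -> Int))  [subst: {a:=List (d -> Int), c:=Int, b:=List (d -> Int)} | 1 pending]
  -> decompose arrow: push d~Int, Int~List (d -> Int)
step 8: unify d ~ Int  [subst: {a:=List (d -> Int), c:=Int, b:=List (d -> Int)} | 2 pending]
  bind d := Int
step 9: unify Int ~ List (Int -> Int)  [subst: {a:=List (d -> Int), c:=Int, b:=List (d -> Int), d:=Int} | 1 pending]
  clash: Int vs List (Int -> Int)

Answer: FAIL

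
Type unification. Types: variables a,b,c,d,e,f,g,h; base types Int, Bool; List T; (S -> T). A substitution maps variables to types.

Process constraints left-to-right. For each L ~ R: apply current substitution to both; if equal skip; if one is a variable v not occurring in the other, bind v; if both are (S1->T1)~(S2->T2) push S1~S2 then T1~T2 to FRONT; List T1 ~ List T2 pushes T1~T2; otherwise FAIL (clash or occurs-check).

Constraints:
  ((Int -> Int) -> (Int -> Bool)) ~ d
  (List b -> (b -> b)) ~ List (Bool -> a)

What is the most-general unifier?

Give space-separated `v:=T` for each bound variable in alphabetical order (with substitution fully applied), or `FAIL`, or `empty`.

Answer: FAIL

Derivation:
step 1: unify ((Int -> Int) -> (Int -> Bool)) ~ d  [subst: {-} | 1 pending]
  bind d := ((Int -> Int) -> (Int -> Bool))
step 2: unify (List b -> (b -> b)) ~ List (Bool -> a)  [subst: {d:=((Int -> Int) -> (Int -> Bool))} | 0 pending]
  clash: (List b -> (b -> b)) vs List (Bool -> a)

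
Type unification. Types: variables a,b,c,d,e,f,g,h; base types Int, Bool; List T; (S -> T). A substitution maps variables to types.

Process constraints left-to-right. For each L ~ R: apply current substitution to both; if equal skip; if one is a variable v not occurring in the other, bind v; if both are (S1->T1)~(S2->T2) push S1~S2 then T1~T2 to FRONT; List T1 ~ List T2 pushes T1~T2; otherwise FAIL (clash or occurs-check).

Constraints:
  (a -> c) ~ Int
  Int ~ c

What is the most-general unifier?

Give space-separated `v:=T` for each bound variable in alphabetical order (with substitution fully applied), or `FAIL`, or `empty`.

step 1: unify (a -> c) ~ Int  [subst: {-} | 1 pending]
  clash: (a -> c) vs Int

Answer: FAIL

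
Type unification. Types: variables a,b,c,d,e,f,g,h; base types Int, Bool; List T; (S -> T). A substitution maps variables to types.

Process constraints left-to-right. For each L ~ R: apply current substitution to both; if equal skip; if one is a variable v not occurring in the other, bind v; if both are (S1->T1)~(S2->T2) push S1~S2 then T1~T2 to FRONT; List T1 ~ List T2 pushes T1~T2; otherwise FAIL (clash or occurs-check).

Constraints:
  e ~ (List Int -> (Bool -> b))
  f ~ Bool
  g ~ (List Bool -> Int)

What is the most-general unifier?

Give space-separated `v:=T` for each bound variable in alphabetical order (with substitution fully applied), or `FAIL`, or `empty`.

step 1: unify e ~ (List Int -> (Bool -> b))  [subst: {-} | 2 pending]
  bind e := (List Int -> (Bool -> b))
step 2: unify f ~ Bool  [subst: {e:=(List Int -> (Bool -> b))} | 1 pending]
  bind f := Bool
step 3: unify g ~ (List Bool -> Int)  [subst: {e:=(List Int -> (Bool -> b)), f:=Bool} | 0 pending]
  bind g := (List Bool -> Int)

Answer: e:=(List Int -> (Bool -> b)) f:=Bool g:=(List Bool -> Int)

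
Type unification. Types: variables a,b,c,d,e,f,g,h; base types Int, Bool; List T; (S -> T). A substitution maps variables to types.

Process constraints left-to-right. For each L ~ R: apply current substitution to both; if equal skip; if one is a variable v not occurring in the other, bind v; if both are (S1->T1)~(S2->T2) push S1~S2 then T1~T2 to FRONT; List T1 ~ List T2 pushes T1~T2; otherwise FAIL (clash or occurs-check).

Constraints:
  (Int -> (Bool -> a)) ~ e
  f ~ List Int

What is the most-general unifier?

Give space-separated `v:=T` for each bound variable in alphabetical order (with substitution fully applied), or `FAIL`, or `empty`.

Answer: e:=(Int -> (Bool -> a)) f:=List Int

Derivation:
step 1: unify (Int -> (Bool -> a)) ~ e  [subst: {-} | 1 pending]
  bind e := (Int -> (Bool -> a))
step 2: unify f ~ List Int  [subst: {e:=(Int -> (Bool -> a))} | 0 pending]
  bind f := List Int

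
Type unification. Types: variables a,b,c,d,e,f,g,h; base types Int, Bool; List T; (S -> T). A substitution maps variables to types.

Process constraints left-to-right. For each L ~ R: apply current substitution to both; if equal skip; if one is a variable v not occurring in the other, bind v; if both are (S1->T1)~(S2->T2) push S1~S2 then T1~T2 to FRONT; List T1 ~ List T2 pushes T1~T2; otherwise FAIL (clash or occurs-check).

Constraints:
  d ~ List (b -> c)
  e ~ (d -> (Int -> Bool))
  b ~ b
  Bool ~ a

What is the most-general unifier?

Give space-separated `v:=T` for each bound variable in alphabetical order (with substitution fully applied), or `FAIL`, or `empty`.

step 1: unify d ~ List (b -> c)  [subst: {-} | 3 pending]
  bind d := List (b -> c)
step 2: unify e ~ (List (b -> c) -> (Int -> Bool))  [subst: {d:=List (b -> c)} | 2 pending]
  bind e := (List (b -> c) -> (Int -> Bool))
step 3: unify b ~ b  [subst: {d:=List (b -> c), e:=(List (b -> c) -> (Int -> Bool))} | 1 pending]
  -> identical, skip
step 4: unify Bool ~ a  [subst: {d:=List (b -> c), e:=(List (b -> c) -> (Int -> Bool))} | 0 pending]
  bind a := Bool

Answer: a:=Bool d:=List (b -> c) e:=(List (b -> c) -> (Int -> Bool))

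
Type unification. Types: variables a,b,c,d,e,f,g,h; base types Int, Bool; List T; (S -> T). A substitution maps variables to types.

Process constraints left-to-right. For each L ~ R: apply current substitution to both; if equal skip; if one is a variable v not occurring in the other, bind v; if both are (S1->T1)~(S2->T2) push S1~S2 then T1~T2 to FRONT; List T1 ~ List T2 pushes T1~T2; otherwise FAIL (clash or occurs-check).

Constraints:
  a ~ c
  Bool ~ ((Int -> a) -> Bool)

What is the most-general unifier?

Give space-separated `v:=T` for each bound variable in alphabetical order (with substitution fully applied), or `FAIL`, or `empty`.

step 1: unify a ~ c  [subst: {-} | 1 pending]
  bind a := c
step 2: unify Bool ~ ((Int -> c) -> Bool)  [subst: {a:=c} | 0 pending]
  clash: Bool vs ((Int -> c) -> Bool)

Answer: FAIL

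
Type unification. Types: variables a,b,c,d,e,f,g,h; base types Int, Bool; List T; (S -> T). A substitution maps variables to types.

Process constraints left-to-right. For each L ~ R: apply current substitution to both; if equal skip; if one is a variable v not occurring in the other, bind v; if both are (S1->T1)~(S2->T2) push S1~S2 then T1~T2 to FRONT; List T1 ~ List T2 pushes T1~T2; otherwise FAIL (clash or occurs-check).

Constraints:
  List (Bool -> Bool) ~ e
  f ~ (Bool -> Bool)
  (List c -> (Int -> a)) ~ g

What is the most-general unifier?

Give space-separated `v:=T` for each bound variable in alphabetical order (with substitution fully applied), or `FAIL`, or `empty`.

Answer: e:=List (Bool -> Bool) f:=(Bool -> Bool) g:=(List c -> (Int -> a))

Derivation:
step 1: unify List (Bool -> Bool) ~ e  [subst: {-} | 2 pending]
  bind e := List (Bool -> Bool)
step 2: unify f ~ (Bool -> Bool)  [subst: {e:=List (Bool -> Bool)} | 1 pending]
  bind f := (Bool -> Bool)
step 3: unify (List c -> (Int -> a)) ~ g  [subst: {e:=List (Bool -> Bool), f:=(Bool -> Bool)} | 0 pending]
  bind g := (List c -> (Int -> a))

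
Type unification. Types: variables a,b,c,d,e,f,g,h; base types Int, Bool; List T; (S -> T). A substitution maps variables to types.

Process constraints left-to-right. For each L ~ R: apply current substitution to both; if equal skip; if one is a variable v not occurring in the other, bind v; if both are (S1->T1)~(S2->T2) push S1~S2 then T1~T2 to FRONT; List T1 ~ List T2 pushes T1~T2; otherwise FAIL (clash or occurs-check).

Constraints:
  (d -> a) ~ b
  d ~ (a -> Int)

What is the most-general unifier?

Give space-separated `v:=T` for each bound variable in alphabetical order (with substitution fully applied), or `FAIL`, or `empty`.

step 1: unify (d -> a) ~ b  [subst: {-} | 1 pending]
  bind b := (d -> a)
step 2: unify d ~ (a -> Int)  [subst: {b:=(d -> a)} | 0 pending]
  bind d := (a -> Int)

Answer: b:=((a -> Int) -> a) d:=(a -> Int)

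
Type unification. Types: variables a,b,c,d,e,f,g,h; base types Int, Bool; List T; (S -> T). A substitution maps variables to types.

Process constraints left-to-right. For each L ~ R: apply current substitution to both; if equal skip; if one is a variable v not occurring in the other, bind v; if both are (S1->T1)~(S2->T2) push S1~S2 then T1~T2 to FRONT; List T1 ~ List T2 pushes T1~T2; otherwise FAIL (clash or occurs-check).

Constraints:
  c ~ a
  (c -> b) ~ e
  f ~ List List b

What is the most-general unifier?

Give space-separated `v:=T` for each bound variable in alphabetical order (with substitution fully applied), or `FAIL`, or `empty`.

Answer: c:=a e:=(a -> b) f:=List List b

Derivation:
step 1: unify c ~ a  [subst: {-} | 2 pending]
  bind c := a
step 2: unify (a -> b) ~ e  [subst: {c:=a} | 1 pending]
  bind e := (a -> b)
step 3: unify f ~ List List b  [subst: {c:=a, e:=(a -> b)} | 0 pending]
  bind f := List List b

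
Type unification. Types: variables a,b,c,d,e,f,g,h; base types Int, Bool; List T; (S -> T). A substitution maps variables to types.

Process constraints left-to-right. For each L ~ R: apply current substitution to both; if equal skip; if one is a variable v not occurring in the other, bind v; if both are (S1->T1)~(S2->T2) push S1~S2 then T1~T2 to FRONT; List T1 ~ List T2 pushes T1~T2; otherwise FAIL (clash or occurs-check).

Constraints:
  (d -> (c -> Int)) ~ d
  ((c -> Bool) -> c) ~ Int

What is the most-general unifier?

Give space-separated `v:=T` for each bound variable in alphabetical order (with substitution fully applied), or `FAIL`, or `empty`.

step 1: unify (d -> (c -> Int)) ~ d  [subst: {-} | 1 pending]
  occurs-check fail

Answer: FAIL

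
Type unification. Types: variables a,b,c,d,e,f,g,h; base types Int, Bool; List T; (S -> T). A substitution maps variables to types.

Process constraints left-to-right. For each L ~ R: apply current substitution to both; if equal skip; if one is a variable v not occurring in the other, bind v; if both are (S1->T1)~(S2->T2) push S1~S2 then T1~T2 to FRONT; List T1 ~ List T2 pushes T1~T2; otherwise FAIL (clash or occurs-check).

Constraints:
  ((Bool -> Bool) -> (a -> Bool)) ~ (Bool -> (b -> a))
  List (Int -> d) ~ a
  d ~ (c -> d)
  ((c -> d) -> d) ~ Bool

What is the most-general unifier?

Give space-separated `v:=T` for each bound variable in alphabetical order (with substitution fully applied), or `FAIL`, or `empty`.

step 1: unify ((Bool -> Bool) -> (a -> Bool)) ~ (Bool -> (b -> a))  [subst: {-} | 3 pending]
  -> decompose arrow: push (Bool -> Bool)~Bool, (a -> Bool)~(b -> a)
step 2: unify (Bool -> Bool) ~ Bool  [subst: {-} | 4 pending]
  clash: (Bool -> Bool) vs Bool

Answer: FAIL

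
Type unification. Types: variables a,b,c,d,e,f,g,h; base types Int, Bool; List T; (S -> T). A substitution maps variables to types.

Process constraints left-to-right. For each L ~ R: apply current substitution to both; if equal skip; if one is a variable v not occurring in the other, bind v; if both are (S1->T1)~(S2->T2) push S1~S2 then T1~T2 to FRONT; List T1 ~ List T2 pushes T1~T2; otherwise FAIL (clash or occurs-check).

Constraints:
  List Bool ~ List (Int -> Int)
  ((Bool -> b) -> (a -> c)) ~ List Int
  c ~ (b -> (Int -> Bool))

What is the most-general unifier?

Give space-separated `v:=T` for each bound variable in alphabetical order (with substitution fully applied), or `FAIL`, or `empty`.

Answer: FAIL

Derivation:
step 1: unify List Bool ~ List (Int -> Int)  [subst: {-} | 2 pending]
  -> decompose List: push Bool~(Int -> Int)
step 2: unify Bool ~ (Int -> Int)  [subst: {-} | 2 pending]
  clash: Bool vs (Int -> Int)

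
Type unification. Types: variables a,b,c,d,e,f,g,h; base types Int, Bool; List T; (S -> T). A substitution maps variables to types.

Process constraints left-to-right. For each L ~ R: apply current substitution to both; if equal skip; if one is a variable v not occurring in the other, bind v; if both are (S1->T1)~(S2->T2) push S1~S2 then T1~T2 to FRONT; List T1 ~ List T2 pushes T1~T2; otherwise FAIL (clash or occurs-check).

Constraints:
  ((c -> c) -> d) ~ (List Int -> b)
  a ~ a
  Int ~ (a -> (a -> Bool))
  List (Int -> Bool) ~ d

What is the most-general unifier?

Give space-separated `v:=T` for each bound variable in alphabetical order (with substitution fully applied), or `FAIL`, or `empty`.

Answer: FAIL

Derivation:
step 1: unify ((c -> c) -> d) ~ (List Int -> b)  [subst: {-} | 3 pending]
  -> decompose arrow: push (c -> c)~List Int, d~b
step 2: unify (c -> c) ~ List Int  [subst: {-} | 4 pending]
  clash: (c -> c) vs List Int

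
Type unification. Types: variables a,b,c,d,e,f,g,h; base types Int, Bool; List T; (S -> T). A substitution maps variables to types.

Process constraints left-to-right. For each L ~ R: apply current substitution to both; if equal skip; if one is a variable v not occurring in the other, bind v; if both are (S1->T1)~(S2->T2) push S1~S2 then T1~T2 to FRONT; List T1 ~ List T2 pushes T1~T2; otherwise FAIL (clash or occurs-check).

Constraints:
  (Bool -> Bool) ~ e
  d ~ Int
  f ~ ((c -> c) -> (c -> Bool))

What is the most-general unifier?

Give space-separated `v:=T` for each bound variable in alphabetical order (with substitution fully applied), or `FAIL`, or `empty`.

Answer: d:=Int e:=(Bool -> Bool) f:=((c -> c) -> (c -> Bool))

Derivation:
step 1: unify (Bool -> Bool) ~ e  [subst: {-} | 2 pending]
  bind e := (Bool -> Bool)
step 2: unify d ~ Int  [subst: {e:=(Bool -> Bool)} | 1 pending]
  bind d := Int
step 3: unify f ~ ((c -> c) -> (c -> Bool))  [subst: {e:=(Bool -> Bool), d:=Int} | 0 pending]
  bind f := ((c -> c) -> (c -> Bool))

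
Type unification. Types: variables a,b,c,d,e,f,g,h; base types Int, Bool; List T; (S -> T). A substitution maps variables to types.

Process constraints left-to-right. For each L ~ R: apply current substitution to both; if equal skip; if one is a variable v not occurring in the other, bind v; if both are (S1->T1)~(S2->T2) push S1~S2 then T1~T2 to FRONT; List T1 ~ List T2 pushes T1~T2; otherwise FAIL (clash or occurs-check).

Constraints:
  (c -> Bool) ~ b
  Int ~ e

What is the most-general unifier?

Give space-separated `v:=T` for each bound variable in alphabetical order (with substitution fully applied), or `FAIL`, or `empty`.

Answer: b:=(c -> Bool) e:=Int

Derivation:
step 1: unify (c -> Bool) ~ b  [subst: {-} | 1 pending]
  bind b := (c -> Bool)
step 2: unify Int ~ e  [subst: {b:=(c -> Bool)} | 0 pending]
  bind e := Int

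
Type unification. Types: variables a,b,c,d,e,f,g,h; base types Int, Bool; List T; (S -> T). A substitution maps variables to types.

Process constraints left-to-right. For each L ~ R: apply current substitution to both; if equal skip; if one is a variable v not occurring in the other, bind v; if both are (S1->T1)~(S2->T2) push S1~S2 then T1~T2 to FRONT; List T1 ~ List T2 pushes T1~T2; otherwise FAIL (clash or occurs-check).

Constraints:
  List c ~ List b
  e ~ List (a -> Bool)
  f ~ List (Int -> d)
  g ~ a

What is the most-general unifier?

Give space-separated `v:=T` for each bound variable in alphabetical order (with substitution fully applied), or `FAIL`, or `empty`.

Answer: c:=b e:=List (a -> Bool) f:=List (Int -> d) g:=a

Derivation:
step 1: unify List c ~ List b  [subst: {-} | 3 pending]
  -> decompose List: push c~b
step 2: unify c ~ b  [subst: {-} | 3 pending]
  bind c := b
step 3: unify e ~ List (a -> Bool)  [subst: {c:=b} | 2 pending]
  bind e := List (a -> Bool)
step 4: unify f ~ List (Int -> d)  [subst: {c:=b, e:=List (a -> Bool)} | 1 pending]
  bind f := List (Int -> d)
step 5: unify g ~ a  [subst: {c:=b, e:=List (a -> Bool), f:=List (Int -> d)} | 0 pending]
  bind g := a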